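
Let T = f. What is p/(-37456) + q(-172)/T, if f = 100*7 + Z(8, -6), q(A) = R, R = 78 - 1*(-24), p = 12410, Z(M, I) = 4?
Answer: -153629/824032 ≈ -0.18644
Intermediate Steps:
R = 102 (R = 78 + 24 = 102)
q(A) = 102
f = 704 (f = 100*7 + 4 = 700 + 4 = 704)
T = 704
p/(-37456) + q(-172)/T = 12410/(-37456) + 102/704 = 12410*(-1/37456) + 102*(1/704) = -6205/18728 + 51/352 = -153629/824032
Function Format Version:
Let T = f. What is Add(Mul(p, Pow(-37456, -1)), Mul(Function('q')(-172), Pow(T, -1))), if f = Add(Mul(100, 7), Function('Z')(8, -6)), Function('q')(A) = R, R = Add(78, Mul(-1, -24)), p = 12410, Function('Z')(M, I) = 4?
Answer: Rational(-153629, 824032) ≈ -0.18644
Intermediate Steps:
R = 102 (R = Add(78, 24) = 102)
Function('q')(A) = 102
f = 704 (f = Add(Mul(100, 7), 4) = Add(700, 4) = 704)
T = 704
Add(Mul(p, Pow(-37456, -1)), Mul(Function('q')(-172), Pow(T, -1))) = Add(Mul(12410, Pow(-37456, -1)), Mul(102, Pow(704, -1))) = Add(Mul(12410, Rational(-1, 37456)), Mul(102, Rational(1, 704))) = Add(Rational(-6205, 18728), Rational(51, 352)) = Rational(-153629, 824032)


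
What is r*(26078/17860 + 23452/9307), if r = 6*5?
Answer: 24203439/202711 ≈ 119.40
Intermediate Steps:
r = 30
r*(26078/17860 + 23452/9307) = 30*(26078/17860 + 23452/9307) = 30*(26078*(1/17860) + 23452*(1/9307)) = 30*(13039/8930 + 572/227) = 30*(8067813/2027110) = 24203439/202711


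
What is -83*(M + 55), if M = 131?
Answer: -15438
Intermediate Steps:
-83*(M + 55) = -83*(131 + 55) = -83*186 = -15438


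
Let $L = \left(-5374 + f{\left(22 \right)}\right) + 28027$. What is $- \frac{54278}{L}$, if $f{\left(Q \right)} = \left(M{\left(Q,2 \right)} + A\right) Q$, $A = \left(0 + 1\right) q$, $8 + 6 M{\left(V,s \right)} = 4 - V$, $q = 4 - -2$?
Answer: $- \frac{162834}{68069} \approx -2.3922$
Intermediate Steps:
$q = 6$ ($q = 4 + 2 = 6$)
$M{\left(V,s \right)} = - \frac{2}{3} - \frac{V}{6}$ ($M{\left(V,s \right)} = - \frac{4}{3} + \frac{4 - V}{6} = - \frac{4}{3} - \left(- \frac{2}{3} + \frac{V}{6}\right) = - \frac{2}{3} - \frac{V}{6}$)
$A = 6$ ($A = \left(0 + 1\right) 6 = 1 \cdot 6 = 6$)
$f{\left(Q \right)} = Q \left(\frac{16}{3} - \frac{Q}{6}\right)$ ($f{\left(Q \right)} = \left(\left(- \frac{2}{3} - \frac{Q}{6}\right) + 6\right) Q = \left(\frac{16}{3} - \frac{Q}{6}\right) Q = Q \left(\frac{16}{3} - \frac{Q}{6}\right)$)
$L = \frac{68069}{3}$ ($L = \left(-5374 + \frac{1}{6} \cdot 22 \left(32 - 22\right)\right) + 28027 = \left(-5374 + \frac{1}{6} \cdot 22 \cdot 10\right) + 28027 = \left(-5374 + \frac{110}{3}\right) + 28027 = - \frac{16012}{3} + 28027 = \frac{68069}{3} \approx 22690.0$)
$- \frac{54278}{L} = - \frac{54278}{\frac{68069}{3}} = \left(-54278\right) \frac{3}{68069} = - \frac{162834}{68069}$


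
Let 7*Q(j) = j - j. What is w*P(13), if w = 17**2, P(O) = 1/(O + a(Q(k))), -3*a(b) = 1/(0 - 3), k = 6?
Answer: 2601/118 ≈ 22.042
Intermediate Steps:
Q(j) = 0 (Q(j) = (j - j)/7 = (1/7)*0 = 0)
a(b) = 1/9 (a(b) = -1/(3*(0 - 3)) = -1/3/(-3) = -1/3*(-1/3) = 1/9)
P(O) = 1/(1/9 + O) (P(O) = 1/(O + 1/9) = 1/(1/9 + O))
w = 289
w*P(13) = 289*(9/(1 + 9*13)) = 289*(9/(1 + 117)) = 289*(9/118) = 2601/118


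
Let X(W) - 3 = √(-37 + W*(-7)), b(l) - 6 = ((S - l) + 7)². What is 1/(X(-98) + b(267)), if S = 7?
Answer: 64018/4098303675 - √649/4098303675 ≈ 1.5614e-5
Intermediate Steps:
b(l) = 6 + (14 - l)² (b(l) = 6 + ((7 - l) + 7)² = 6 + (14 - l)²)
X(W) = 3 + √(-37 - 7*W) (X(W) = 3 + √(-37 + W*(-7)) = 3 + √(-37 - 7*W))
1/(X(-98) + b(267)) = 1/((3 + √(-37 - 7*(-98))) + (6 + (14 - 1*267)²)) = 1/((3 + √(-37 + 686)) + (6 + (14 - 267)²)) = 1/((3 + √649) + (6 + (-253)²)) = 1/((3 + √649) + (6 + 64009)) = 1/((3 + √649) + 64015) = 1/(64018 + √649)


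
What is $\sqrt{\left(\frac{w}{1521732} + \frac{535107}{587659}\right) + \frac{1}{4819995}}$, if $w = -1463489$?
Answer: $\frac{i \sqrt{2933154661370970676378255824649505}}{239462574704035170} \approx 0.22617 i$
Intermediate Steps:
$\sqrt{\left(\frac{w}{1521732} + \frac{535107}{587659}\right) + \frac{1}{4819995}} = \sqrt{\left(- \frac{1463489}{1521732} + \frac{535107}{587659}\right) + \frac{1}{4819995}} = \sqrt{- \frac{45743036927}{894259505388} + \frac{1}{4819995}} = \sqrt{- \frac{73493438337816659}{1436775448224211020}} = \frac{i \sqrt{2933154661370970676378255824649505}}{239462574704035170}$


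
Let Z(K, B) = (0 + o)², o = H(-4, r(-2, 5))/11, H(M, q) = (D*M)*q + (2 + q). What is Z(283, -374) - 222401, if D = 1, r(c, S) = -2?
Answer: -26910457/121 ≈ -2.2240e+5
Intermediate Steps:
H(M, q) = 2 + q + M*q (H(M, q) = (1*M)*q + (2 + q) = M*q + (2 + q) = 2 + q + M*q)
o = 8/11 (o = (2 - 2 - 4*(-2))/11 = (2 - 2 + 8)*(1/11) = 8*(1/11) = 8/11 ≈ 0.72727)
Z(K, B) = 64/121 (Z(K, B) = (0 + 8/11)² = (8/11)² = 64/121)
Z(283, -374) - 222401 = 64/121 - 222401 = -26910457/121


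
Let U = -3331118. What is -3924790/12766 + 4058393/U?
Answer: -6562874030129/21262526194 ≈ -308.66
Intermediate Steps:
-3924790/12766 + 4058393/U = -3924790/12766 + 4058393/(-3331118) = -3924790*1/12766 + 4058393*(-1/3331118) = -1962395/6383 - 4058393/3331118 = -6562874030129/21262526194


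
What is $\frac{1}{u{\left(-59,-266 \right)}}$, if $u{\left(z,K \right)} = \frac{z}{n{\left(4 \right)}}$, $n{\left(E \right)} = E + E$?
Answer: $- \frac{8}{59} \approx -0.13559$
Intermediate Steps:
$n{\left(E \right)} = 2 E$
$u{\left(z,K \right)} = \frac{z}{8}$ ($u{\left(z,K \right)} = \frac{z}{2 \cdot 4} = \frac{z}{8}$)
$\frac{1}{u{\left(-59,-266 \right)}} = \frac{1}{\frac{1}{8} \left(-59\right)} = \frac{1}{- \frac{59}{8}} = - \frac{8}{59}$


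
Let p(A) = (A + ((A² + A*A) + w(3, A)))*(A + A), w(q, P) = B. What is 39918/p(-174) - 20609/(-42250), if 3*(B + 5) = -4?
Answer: 10782373814/22191115375 ≈ 0.48589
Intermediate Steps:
B = -19/3 (B = -5 + (⅓)*(-4) = -5 - 4/3 = -19/3 ≈ -6.3333)
w(q, P) = -19/3
p(A) = 2*A*(-19/3 + A + 2*A²) (p(A) = (A + ((A² + A*A) - 19/3))*(A + A) = (A + ((A² + A²) - 19/3))*(2*A) = (A + (2*A² - 19/3))*(2*A) = (A + (-19/3 + 2*A²))*(2*A) = (-19/3 + A + 2*A²)*(2*A) = 2*A*(-19/3 + A + 2*A²))
39918/p(-174) - 20609/(-42250) = 39918/(((⅔)*(-174)*(-19 + 3*(-174) + 6*(-174)²))) - 20609/(-42250) = 39918/(((⅔)*(-174)*(-19 - 522 + 6*30276))) - 20609*(-1/42250) = 39918/(((⅔)*(-174)*(-19 - 522 + 181656))) + 20609/42250 = 39918/(((⅔)*(-174)*181115)) + 20609/42250 = 39918/(-21009340) + 20609/42250 = 39918*(-1/21009340) + 20609/42250 = -19959/10504670 + 20609/42250 = 10782373814/22191115375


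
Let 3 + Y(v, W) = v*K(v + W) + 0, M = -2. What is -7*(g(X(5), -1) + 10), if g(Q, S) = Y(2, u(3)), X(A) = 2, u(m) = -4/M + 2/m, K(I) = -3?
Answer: -7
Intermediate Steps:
u(m) = 2 + 2/m (u(m) = -4/(-2) + 2/m = -4*(-½) + 2/m = 2 + 2/m)
Y(v, W) = -3 - 3*v (Y(v, W) = -3 + (v*(-3) + 0) = -3 + (-3*v + 0) = -3 - 3*v)
g(Q, S) = -9 (g(Q, S) = -3 - 3*2 = -3 - 6 = -9)
-7*(g(X(5), -1) + 10) = -7*(-9 + 10) = -7*1 = -7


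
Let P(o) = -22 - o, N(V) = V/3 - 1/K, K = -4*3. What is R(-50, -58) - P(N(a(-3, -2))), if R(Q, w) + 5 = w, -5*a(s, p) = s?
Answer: -2443/60 ≈ -40.717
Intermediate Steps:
K = -12
a(s, p) = -s/5
R(Q, w) = -5 + w
N(V) = 1/12 + V/3 (N(V) = V/3 - 1/(-12) = V*(⅓) - 1*(-1/12) = V/3 + 1/12 = 1/12 + V/3)
R(-50, -58) - P(N(a(-3, -2))) = (-5 - 58) - (-22 - (1/12 + (-⅕*(-3))/3)) = -63 - (-22 - (1/12 + (⅓)*(⅗))) = -63 - (-22 - (1/12 + ⅕)) = -63 - (-22 - 1*17/60) = -63 - (-22 - 17/60) = -63 - 1*(-1337/60) = -63 + 1337/60 = -2443/60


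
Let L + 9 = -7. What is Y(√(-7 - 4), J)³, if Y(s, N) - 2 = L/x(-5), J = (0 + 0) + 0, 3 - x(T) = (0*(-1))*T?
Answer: -1000/27 ≈ -37.037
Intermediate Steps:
L = -16 (L = -9 - 7 = -16)
x(T) = 3 (x(T) = 3 - 0*(-1)*T = 3 - 0*T = 3 - 1*0 = 3 + 0 = 3)
J = 0 (J = 0 + 0 = 0)
Y(s, N) = -10/3 (Y(s, N) = 2 - 16/3 = -10/3)
Y(√(-7 - 4), J)³ = (-10/3)³ = -1000/27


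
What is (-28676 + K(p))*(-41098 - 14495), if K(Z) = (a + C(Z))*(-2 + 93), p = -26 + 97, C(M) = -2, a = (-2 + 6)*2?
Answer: 1563831090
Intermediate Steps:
a = 8 (a = 4*2 = 8)
p = 71
K(Z) = 546 (K(Z) = (8 - 2)*(-2 + 93) = 6*91 = 546)
(-28676 + K(p))*(-41098 - 14495) = (-28676 + 546)*(-41098 - 14495) = -28130*(-55593) = 1563831090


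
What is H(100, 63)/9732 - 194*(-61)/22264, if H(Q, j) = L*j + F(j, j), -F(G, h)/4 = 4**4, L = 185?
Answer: 21991067/13542078 ≈ 1.6239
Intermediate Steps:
F(G, h) = -1024 (F(G, h) = -4*4**4 = -4*256 = -1024)
H(Q, j) = -1024 + 185*j (H(Q, j) = 185*j - 1024 = -1024 + 185*j)
H(100, 63)/9732 - 194*(-61)/22264 = (-1024 + 185*63)/9732 - 194*(-61)/22264 = (-1024 + 11655)*(1/9732) + 11834*(1/22264) = 10631*(1/9732) + 5917/11132 = 10631/9732 + 5917/11132 = 21991067/13542078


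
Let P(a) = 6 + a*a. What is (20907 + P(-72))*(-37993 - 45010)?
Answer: -2166129291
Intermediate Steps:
P(a) = 6 + a**2
(20907 + P(-72))*(-37993 - 45010) = (20907 + (6 + (-72)**2))*(-37993 - 45010) = (20907 + (6 + 5184))*(-83003) = (20907 + 5190)*(-83003) = 26097*(-83003) = -2166129291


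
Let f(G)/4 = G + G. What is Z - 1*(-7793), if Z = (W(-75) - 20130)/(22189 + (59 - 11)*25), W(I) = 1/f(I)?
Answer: 109350208199/14033400 ≈ 7792.1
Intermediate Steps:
f(G) = 8*G (f(G) = 4*(G + G) = 4*(2*G) = 8*G)
W(I) = 1/(8*I)
Z = -12078001/14033400 (Z = ((1/8)/(-75) - 20130)/(22189 + (59 - 11)*25) = ((1/8)*(-1/75) - 20130)/(22189 + 48*25) = (-1/600 - 20130)/(22189 + 1200) = -12078001/600/23389 = -12078001/600*1/23389 = -12078001/14033400 ≈ -0.86066)
Z - 1*(-7793) = -12078001/14033400 - 1*(-7793) = -12078001/14033400 + 7793 = 109350208199/14033400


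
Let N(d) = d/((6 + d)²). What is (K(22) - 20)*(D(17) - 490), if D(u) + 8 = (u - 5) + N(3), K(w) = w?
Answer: -26242/27 ≈ -971.93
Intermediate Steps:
N(d) = d/(6 + d)²
D(u) = -350/27 + u (D(u) = -8 + ((u - 5) + 3/(6 + 3)²) = -8 + ((-5 + u) + 3/9²) = -8 + ((-5 + u) + 3*(1/81)) = -8 + ((-5 + u) + 1/27) = -8 + (-134/27 + u) = -350/27 + u)
(K(22) - 20)*(D(17) - 490) = (22 - 20)*((-350/27 + 17) - 490) = 2*(109/27 - 490) = 2*(-13121/27) = -26242/27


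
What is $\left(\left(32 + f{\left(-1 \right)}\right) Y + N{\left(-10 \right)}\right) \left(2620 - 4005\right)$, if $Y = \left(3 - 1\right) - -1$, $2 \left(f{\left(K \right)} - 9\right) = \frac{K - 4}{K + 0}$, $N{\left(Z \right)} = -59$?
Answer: $- \frac{198055}{2} \approx -99028.0$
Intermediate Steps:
$f{\left(K \right)} = 9 + \frac{-4 + K}{2 K}$ ($f{\left(K \right)} = 9 + \frac{\left(K - 4\right) \frac{1}{K + 0}}{2} = 9 + \frac{\left(-4 + K\right) \frac{1}{K}}{2} = 9 + \frac{\frac{1}{K} \left(-4 + K\right)}{2} = 9 + \frac{-4 + K}{2 K}$)
$Y = 3$ ($Y = 2 + 1 = 3$)
$\left(\left(32 + f{\left(-1 \right)}\right) Y + N{\left(-10 \right)}\right) \left(2620 - 4005\right) = \left(\left(32 + \left(\frac{19}{2} - \frac{2}{-1}\right)\right) 3 - 59\right) \left(2620 - 4005\right) = \left(\left(32 + \left(\frac{19}{2} - -2\right)\right) 3 - 59\right) \left(-1385\right) = \left(\left(32 + \left(\frac{19}{2} + 2\right)\right) 3 - 59\right) \left(-1385\right) = \left(\left(32 + \frac{23}{2}\right) 3 - 59\right) \left(-1385\right) = \left(\frac{87}{2} \cdot 3 - 59\right) \left(-1385\right) = \left(\frac{261}{2} - 59\right) \left(-1385\right) = \frac{143}{2} \left(-1385\right) = - \frac{198055}{2}$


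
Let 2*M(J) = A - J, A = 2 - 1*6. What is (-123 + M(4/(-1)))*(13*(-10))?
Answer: 15990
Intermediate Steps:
A = -4 (A = 2 - 6 = -4)
M(J) = -2 - J/2 (M(J) = (-4 - J)/2 = -2 - J/2)
(-123 + M(4/(-1)))*(13*(-10)) = (-123 + (-2 - 2/(-1)))*(13*(-10)) = (-123 + (-2 - 2*(-1)))*(-130) = (-123 + (-2 - ½*(-4)))*(-130) = (-123 + (-2 + 2))*(-130) = (-123 + 0)*(-130) = -123*(-130) = 15990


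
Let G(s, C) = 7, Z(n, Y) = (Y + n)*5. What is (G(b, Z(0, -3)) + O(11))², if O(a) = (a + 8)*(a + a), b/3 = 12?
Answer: 180625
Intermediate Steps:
b = 36 (b = 3*12 = 36)
Z(n, Y) = 5*Y + 5*n
O(a) = 2*a*(8 + a) (O(a) = (8 + a)*(2*a) = 2*a*(8 + a))
(G(b, Z(0, -3)) + O(11))² = (7 + 2*11*(8 + 11))² = (7 + 2*11*19)² = (7 + 418)² = 425² = 180625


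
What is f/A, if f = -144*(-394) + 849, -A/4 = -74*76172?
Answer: 57585/22546912 ≈ 0.0025540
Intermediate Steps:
A = 22546912 (A = -(-296)*76172 = -4*(-5636728) = 22546912)
f = 57585 (f = 56736 + 849 = 57585)
f/A = 57585/22546912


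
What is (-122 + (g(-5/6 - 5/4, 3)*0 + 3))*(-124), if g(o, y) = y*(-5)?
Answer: 14756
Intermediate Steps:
g(o, y) = -5*y
(-122 + (g(-5/6 - 5/4, 3)*0 + 3))*(-124) = (-122 + (-5*3*0 + 3))*(-124) = (-122 + (-15*0 + 3))*(-124) = (-122 + (0 + 3))*(-124) = (-122 + 3)*(-124) = -119*(-124) = 14756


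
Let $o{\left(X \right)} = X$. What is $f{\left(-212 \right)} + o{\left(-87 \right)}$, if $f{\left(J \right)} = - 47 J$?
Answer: $9877$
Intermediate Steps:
$f{\left(-212 \right)} + o{\left(-87 \right)} = \left(-47\right) \left(-212\right) - 87 = 9964 - 87 = 9877$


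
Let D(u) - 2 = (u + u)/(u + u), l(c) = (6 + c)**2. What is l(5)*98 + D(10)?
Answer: 11861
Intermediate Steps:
D(u) = 3 (D(u) = 2 + (u + u)/(u + u) = 2 + (2*u)/((2*u)) = 2 + (2*u)*(1/(2*u)) = 2 + 1 = 3)
l(5)*98 + D(10) = (6 + 5)**2*98 + 3 = 11**2*98 + 3 = 121*98 + 3 = 11858 + 3 = 11861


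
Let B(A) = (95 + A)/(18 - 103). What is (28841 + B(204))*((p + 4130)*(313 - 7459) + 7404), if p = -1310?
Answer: -49377465358776/85 ≈ -5.8091e+11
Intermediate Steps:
B(A) = -19/17 - A/85 (B(A) = (95 + A)/(-85) = (95 + A)*(-1/85) = -19/17 - A/85)
(28841 + B(204))*((p + 4130)*(313 - 7459) + 7404) = (28841 + (-19/17 - 1/85*204))*((-1310 + 4130)*(313 - 7459) + 7404) = (28841 + (-19/17 - 12/5))*(2820*(-7146) + 7404) = (28841 - 299/85)*(-20151720 + 7404) = (2451186/85)*(-20144316) = -49377465358776/85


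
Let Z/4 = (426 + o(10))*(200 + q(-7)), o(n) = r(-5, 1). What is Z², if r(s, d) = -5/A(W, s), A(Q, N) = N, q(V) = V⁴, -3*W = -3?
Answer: 19735877330064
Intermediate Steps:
W = 1 (W = -⅓*(-3) = 1)
r(s, d) = -5/s
o(n) = 1 (o(n) = -5/(-5) = -5*(-⅕) = 1)
Z = 4442508 (Z = 4*((426 + 1)*(200 + (-7)⁴)) = 4*(427*(200 + 2401)) = 4*(427*2601) = 4*1110627 = 4442508)
Z² = 4442508² = 19735877330064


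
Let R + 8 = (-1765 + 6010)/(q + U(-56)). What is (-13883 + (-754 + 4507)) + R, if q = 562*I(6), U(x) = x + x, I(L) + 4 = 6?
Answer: -10255411/1012 ≈ -10134.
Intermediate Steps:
I(L) = 2 (I(L) = -4 + 6 = 2)
U(x) = 2*x
q = 1124 (q = 562*2 = 1124)
R = -3851/1012 (R = -8 + (-1765 + 6010)/(1124 + 2*(-56)) = -8 + 4245/(1124 - 112) = -8 + 4245/1012 = -3851/1012 ≈ -3.8053)
(-13883 + (-754 + 4507)) + R = (-13883 + (-754 + 4507)) - 3851/1012 = (-13883 + 3753) - 3851/1012 = -10130 - 3851/1012 = -10255411/1012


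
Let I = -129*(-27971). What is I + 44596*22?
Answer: 4589371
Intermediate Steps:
I = 3608259
I + 44596*22 = 3608259 + 44596*22 = 3608259 + 981112 = 4589371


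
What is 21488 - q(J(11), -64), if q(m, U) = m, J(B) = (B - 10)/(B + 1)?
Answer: 257855/12 ≈ 21488.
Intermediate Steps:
J(B) = (-10 + B)/(1 + B)
21488 - q(J(11), -64) = 21488 - (-10 + 11)/(1 + 11) = 21488 - 1/12 = 257855/12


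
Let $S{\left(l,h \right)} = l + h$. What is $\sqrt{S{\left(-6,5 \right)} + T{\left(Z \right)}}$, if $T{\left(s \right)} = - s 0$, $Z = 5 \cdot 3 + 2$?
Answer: $i \approx 1.0 i$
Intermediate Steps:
$Z = 17$ ($Z = 15 + 2 = 17$)
$S{\left(l,h \right)} = h + l$
$T{\left(s \right)} = 0$
$\sqrt{S{\left(-6,5 \right)} + T{\left(Z \right)}} = \sqrt{\left(5 - 6\right) + 0} = \sqrt{-1 + 0} = \sqrt{-1} = i$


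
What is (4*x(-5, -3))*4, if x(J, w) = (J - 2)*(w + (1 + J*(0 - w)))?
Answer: 1904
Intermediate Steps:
x(J, w) = (-2 + J)*(1 + w - J*w) (x(J, w) = (-2 + J)*(w + (1 + J*(-w))) = (-2 + J)*(w + (1 - J*w)) = (-2 + J)*(1 + w - J*w))
(4*x(-5, -3))*4 = (4*(-2 - 5 - 2*(-3) - 1*(-3)*(-5)² + 3*(-5)*(-3)))*4 = (4*(-2 - 5 + 6 - 1*(-3)*25 + 45))*4 = (4*(-2 - 5 + 6 + 75 + 45))*4 = (4*119)*4 = 476*4 = 1904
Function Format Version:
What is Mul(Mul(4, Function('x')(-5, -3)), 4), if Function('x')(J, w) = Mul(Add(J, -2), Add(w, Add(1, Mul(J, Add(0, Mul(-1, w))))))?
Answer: 1904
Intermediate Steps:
Function('x')(J, w) = Mul(Add(-2, J), Add(1, w, Mul(-1, J, w))) (Function('x')(J, w) = Mul(Add(-2, J), Add(w, Add(1, Mul(J, Mul(-1, w))))) = Mul(Add(-2, J), Add(w, Add(1, Mul(-1, J, w)))) = Mul(Add(-2, J), Add(1, w, Mul(-1, J, w))))
Mul(Mul(4, Function('x')(-5, -3)), 4) = Mul(Mul(4, Add(-2, -5, Mul(-2, -3), Mul(-1, -3, Pow(-5, 2)), Mul(3, -5, -3))), 4) = Mul(Mul(4, Add(-2, -5, 6, Mul(-1, -3, 25), 45)), 4) = Mul(Mul(4, Add(-2, -5, 6, 75, 45)), 4) = Mul(Mul(4, 119), 4) = Mul(476, 4) = 1904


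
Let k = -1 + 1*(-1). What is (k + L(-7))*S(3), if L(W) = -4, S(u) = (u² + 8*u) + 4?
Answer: -222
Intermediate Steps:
S(u) = 4 + u² + 8*u
k = -2 (k = -1 - 1 = -2)
(k + L(-7))*S(3) = (-2 - 4)*(4 + 3² + 8*3) = -6*(4 + 9 + 24) = -6*37 = -222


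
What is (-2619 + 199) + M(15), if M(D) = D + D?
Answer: -2390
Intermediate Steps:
M(D) = 2*D
(-2619 + 199) + M(15) = (-2619 + 199) + 2*15 = -2420 + 30 = -2390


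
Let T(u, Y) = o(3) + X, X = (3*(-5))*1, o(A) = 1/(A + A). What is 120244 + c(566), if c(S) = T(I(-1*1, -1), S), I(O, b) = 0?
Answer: 721375/6 ≈ 1.2023e+5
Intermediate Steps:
o(A) = 1/(2*A)
X = -15 (X = -15*1 = -15)
T(u, Y) = -89/6 (T(u, Y) = (½)/3 - 15 = (½)*(⅓) - 15 = ⅙ - 15 = -89/6)
c(S) = -89/6
120244 + c(566) = 120244 - 89/6 = 721375/6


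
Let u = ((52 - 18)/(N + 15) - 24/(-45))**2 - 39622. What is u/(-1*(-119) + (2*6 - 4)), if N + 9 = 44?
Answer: -222865469/714375 ≈ -311.97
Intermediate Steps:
N = 35 (N = -9 + 44 = 35)
u = -222865469/5625 (u = ((52 - 18)/(35 + 15) - 24/(-45))**2 - 39622 = (34/50 - 24*(-1/45))**2 - 39622 = (34*(1/50) + 8/15)**2 - 39622 = (17/25 + 8/15)**2 - 39622 = (91/75)**2 - 39622 = 8281/5625 - 39622 = -222865469/5625 ≈ -39621.)
u/(-1*(-119) + (2*6 - 4)) = -222865469/(5625*(-1*(-119) + (2*6 - 4))) = -222865469/(5625*(119 + (12 - 4))) = -222865469/(5625*(119 + 8)) = -222865469/5625/127 = -222865469/5625*1/127 = -222865469/714375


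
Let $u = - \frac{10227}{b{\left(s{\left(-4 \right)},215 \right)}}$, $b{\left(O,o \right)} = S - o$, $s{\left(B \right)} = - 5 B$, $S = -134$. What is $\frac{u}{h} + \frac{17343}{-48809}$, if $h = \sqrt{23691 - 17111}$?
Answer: $- \frac{17343}{48809} + \frac{1461 \sqrt{1645}}{164030} \approx 0.0059279$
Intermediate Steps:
$b{\left(O,o \right)} = -134 - o$
$u = \frac{10227}{349}$ ($u = - \frac{10227}{-134 - 215} = - \frac{10227}{-349} = \left(-10227\right) \left(- \frac{1}{349}\right) = \frac{10227}{349} \approx 29.304$)
$h = 2 \sqrt{1645}$ ($h = \sqrt{6580} = 2 \sqrt{1645} \approx 81.117$)
$\frac{u}{h} + \frac{17343}{-48809} = \frac{10227}{349 \cdot 2 \sqrt{1645}} + \frac{17343}{-48809} = \frac{10227 \frac{\sqrt{1645}}{3290}}{349} + 17343 \left(- \frac{1}{48809}\right) = \frac{1461 \sqrt{1645}}{164030} - \frac{17343}{48809} = - \frac{17343}{48809} + \frac{1461 \sqrt{1645}}{164030}$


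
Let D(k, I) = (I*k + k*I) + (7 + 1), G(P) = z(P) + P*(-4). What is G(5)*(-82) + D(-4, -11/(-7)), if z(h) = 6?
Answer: 8004/7 ≈ 1143.4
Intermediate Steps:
G(P) = 6 - 4*P (G(P) = 6 + P*(-4) = 6 - 4*P)
D(k, I) = 8 + 2*I*k (D(k, I) = (I*k + I*k) + 8 = 2*I*k + 8 = 8 + 2*I*k)
G(5)*(-82) + D(-4, -11/(-7)) = (6 - 4*5)*(-82) + (8 + 2*(-11/(-7))*(-4)) = (6 - 20)*(-82) + (8 + 2*(-11*(-1/7))*(-4)) = -14*(-82) + (8 + 2*(11/7)*(-4)) = 1148 + (8 - 88/7) = 1148 - 32/7 = 8004/7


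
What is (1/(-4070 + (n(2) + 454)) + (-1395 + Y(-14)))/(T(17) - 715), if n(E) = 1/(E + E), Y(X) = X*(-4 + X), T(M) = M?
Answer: 16531213/10095174 ≈ 1.6375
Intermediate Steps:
n(E) = 1/(2*E)
(1/(-4070 + (n(2) + 454)) + (-1395 + Y(-14)))/(T(17) - 715) = (1/(-4070 + ((½)/2 + 454)) + (-1395 - 14*(-4 - 14)))/(17 - 715) = (1/(-4070 + ((½)*(½) + 454)) + (-1395 - 14*(-18)))/(-698) = (1/(-4070 + (¼ + 454)) + (-1395 + 252))*(-1/698) = (1/(-4070 + 1817/4) - 1143)*(-1/698) = (1/(-14463/4) - 1143)*(-1/698) = (-4/14463 - 1143)*(-1/698) = -16531213/14463*(-1/698) = 16531213/10095174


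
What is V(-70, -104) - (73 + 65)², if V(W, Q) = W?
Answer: -19114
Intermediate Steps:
V(-70, -104) - (73 + 65)² = -70 - (73 + 65)² = -70 - 1*138² = -70 - 1*19044 = -70 - 19044 = -19114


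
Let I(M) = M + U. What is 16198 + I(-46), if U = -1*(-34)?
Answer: 16186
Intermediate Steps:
U = 34
I(M) = 34 + M (I(M) = M + 34 = 34 + M)
16198 + I(-46) = 16198 + (34 - 46) = 16198 - 12 = 16186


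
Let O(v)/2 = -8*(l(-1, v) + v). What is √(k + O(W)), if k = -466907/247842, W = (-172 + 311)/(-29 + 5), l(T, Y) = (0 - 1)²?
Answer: √10416283906/11802 ≈ 8.6477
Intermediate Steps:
l(T, Y) = 1 (l(T, Y) = (-1)² = 1)
W = -139/24 (W = 139/(-24) = 139*(-1/24) = -139/24 ≈ -5.7917)
O(v) = -16 - 16*v (O(v) = 2*(-8*(1 + v)) = 2*(-8 - 8*v) = -16 - 16*v)
k = -66701/35406 (k = -466907*1/247842 = -66701/35406 ≈ -1.8839)
√(k + O(W)) = √(-66701/35406 + (-16 - 16*(-139/24))) = √(-66701/35406 + (-16 + 278/3)) = √(-66701/35406 + 230/3) = √(2647759/35406) = √10416283906/11802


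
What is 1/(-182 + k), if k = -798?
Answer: -1/980 ≈ -0.0010204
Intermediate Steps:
1/(-182 + k) = 1/(-182 - 798) = 1/(-980) = -1/980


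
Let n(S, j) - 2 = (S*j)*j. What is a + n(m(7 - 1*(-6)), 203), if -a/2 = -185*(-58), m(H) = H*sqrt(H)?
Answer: -21458 + 535717*sqrt(13) ≈ 1.9101e+6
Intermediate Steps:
m(H) = H**(3/2)
a = -21460 (a = -(-370)*(-58) = -2*10730 = -21460)
n(S, j) = 2 + S*j**2 (n(S, j) = 2 + (S*j)*j = 2 + S*j**2)
a + n(m(7 - 1*(-6)), 203) = -21460 + (2 + (7 - 1*(-6))**(3/2)*203**2) = -21460 + (2 + (7 + 6)**(3/2)*41209) = -21460 + (2 + 13**(3/2)*41209) = -21460 + (2 + (13*sqrt(13))*41209) = -21460 + (2 + 535717*sqrt(13)) = -21458 + 535717*sqrt(13)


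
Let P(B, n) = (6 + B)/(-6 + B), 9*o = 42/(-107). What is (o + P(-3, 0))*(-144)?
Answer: 5808/107 ≈ 54.280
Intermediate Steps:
o = -14/321 (o = (42/(-107))/9 = (42*(-1/107))/9 = (1/9)*(-42/107) = -14/321 ≈ -0.043614)
P(B, n) = (6 + B)/(-6 + B)
(o + P(-3, 0))*(-144) = (-14/321 + (6 - 3)/(-6 - 3))*(-144) = (-14/321 + 3/(-9))*(-144) = (-14/321 - 1/9*3)*(-144) = (-14/321 - 1/3)*(-144) = -121/321*(-144) = 5808/107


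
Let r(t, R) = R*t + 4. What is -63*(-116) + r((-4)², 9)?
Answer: 7456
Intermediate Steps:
r(t, R) = 4 + R*t
-63*(-116) + r((-4)², 9) = -63*(-116) + (4 + 9*(-4)²) = 7308 + (4 + 9*16) = 7308 + (4 + 144) = 7308 + 148 = 7456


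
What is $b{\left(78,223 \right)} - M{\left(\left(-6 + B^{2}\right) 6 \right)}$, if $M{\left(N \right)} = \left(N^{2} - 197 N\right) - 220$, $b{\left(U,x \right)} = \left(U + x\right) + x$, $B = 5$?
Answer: $10206$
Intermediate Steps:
$b{\left(U,x \right)} = U + 2 x$
$M{\left(N \right)} = -220 + N^{2} - 197 N$
$b{\left(78,223 \right)} - M{\left(\left(-6 + B^{2}\right) 6 \right)} = \left(78 + 2 \cdot 223\right) - \left(-220 + \left(\left(-6 + 5^{2}\right) 6\right)^{2} - 197 \left(-6 + 5^{2}\right) 6\right) = \left(78 + 446\right) - \left(-220 + \left(\left(-6 + 25\right) 6\right)^{2} - 197 \left(-6 + 25\right) 6\right) = 524 - \left(-220 + \left(19 \cdot 6\right)^{2} - 197 \cdot 19 \cdot 6\right) = 524 - \left(-220 + 114^{2} - 22458\right) = 524 - \left(-220 + 12996 - 22458\right) = 524 - -9682 = 524 + 9682 = 10206$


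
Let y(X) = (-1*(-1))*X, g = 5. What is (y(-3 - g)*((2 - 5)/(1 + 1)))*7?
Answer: 84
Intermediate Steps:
y(X) = X (y(X) = 1*X = X)
(y(-3 - g)*((2 - 5)/(1 + 1)))*7 = ((-3 - 1*5)*((2 - 5)/(1 + 1)))*7 = ((-3 - 5)*(-3/2))*7 = -(-24)/2*7 = -8*(-3/2)*7 = 12*7 = 84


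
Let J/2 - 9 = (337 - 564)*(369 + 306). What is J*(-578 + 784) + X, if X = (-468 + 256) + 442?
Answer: -63124762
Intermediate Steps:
J = -306432 (J = 18 + 2*((337 - 564)*(369 + 306)) = 18 + 2*(-227*675) = 18 + 2*(-153225) = 18 - 306450 = -306432)
X = 230 (X = -212 + 442 = 230)
J*(-578 + 784) + X = -306432*(-578 + 784) + 230 = -306432*206 + 230 = -63124992 + 230 = -63124762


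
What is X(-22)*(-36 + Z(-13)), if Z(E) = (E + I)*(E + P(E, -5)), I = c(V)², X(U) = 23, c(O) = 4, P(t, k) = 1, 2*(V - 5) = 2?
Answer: -1656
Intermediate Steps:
V = 6 (V = 5 + (½)*2 = 5 + 1 = 6)
I = 16 (I = 4² = 16)
Z(E) = (1 + E)*(16 + E) (Z(E) = (E + 16)*(E + 1) = (16 + E)*(1 + E) = (1 + E)*(16 + E))
X(-22)*(-36 + Z(-13)) = 23*(-36 + (16 + (-13)² + 17*(-13))) = 23*(-36 + (16 + 169 - 221)) = 23*(-36 - 36) = 23*(-72) = -1656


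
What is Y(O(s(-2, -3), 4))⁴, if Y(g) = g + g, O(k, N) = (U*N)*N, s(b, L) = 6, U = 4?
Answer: 268435456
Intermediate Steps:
O(k, N) = 4*N² (O(k, N) = (4*N)*N = 4*N²)
Y(g) = 2*g
Y(O(s(-2, -3), 4))⁴ = (2*(4*4²))⁴ = (2*(4*16))⁴ = (2*64)⁴ = 128⁴ = 268435456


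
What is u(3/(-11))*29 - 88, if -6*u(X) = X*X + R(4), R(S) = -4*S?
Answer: -8005/726 ≈ -11.026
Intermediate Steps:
u(X) = 8/3 - X²/6 (u(X) = -(X*X - 4*4)/6 = -(X² - 16)/6 = -(-16 + X²)/6 = 8/3 - X²/6)
u(3/(-11))*29 - 88 = (8/3 - (3/(-11))²/6)*29 - 88 = (8/3 - (3*(-1/11))²/6)*29 - 88 = (8/3 - (-3/11)²/6)*29 - 88 = (8/3 - ⅙*9/121)*29 - 88 = (8/3 - 3/242)*29 - 88 = (1927/726)*29 - 88 = 55883/726 - 88 = -8005/726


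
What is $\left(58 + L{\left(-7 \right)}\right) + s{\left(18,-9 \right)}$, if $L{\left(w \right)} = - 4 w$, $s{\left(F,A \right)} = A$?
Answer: $77$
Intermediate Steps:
$\left(58 + L{\left(-7 \right)}\right) + s{\left(18,-9 \right)} = \left(58 - -28\right) - 9 = \left(58 + 28\right) - 9 = 86 - 9 = 77$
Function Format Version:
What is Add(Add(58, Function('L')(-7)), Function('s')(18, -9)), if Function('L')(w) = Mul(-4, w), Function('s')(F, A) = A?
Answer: 77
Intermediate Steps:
Add(Add(58, Function('L')(-7)), Function('s')(18, -9)) = Add(Add(58, Mul(-4, -7)), -9) = Add(Add(58, 28), -9) = Add(86, -9) = 77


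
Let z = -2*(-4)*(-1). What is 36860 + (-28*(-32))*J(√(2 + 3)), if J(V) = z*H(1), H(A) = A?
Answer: 29692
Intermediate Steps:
z = -8 (z = 8*(-1) = -8)
J(V) = -8 (J(V) = -8*1 = -8)
36860 + (-28*(-32))*J(√(2 + 3)) = 36860 - 28*(-32)*(-8) = 36860 + 896*(-8) = 36860 - 7168 = 29692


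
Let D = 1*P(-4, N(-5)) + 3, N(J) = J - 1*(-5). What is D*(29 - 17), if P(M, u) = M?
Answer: -12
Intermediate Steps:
N(J) = 5 + J (N(J) = J + 5 = 5 + J)
D = -1 (D = 1*(-4) + 3 = -4 + 3 = -1)
D*(29 - 17) = -(29 - 17) = -1*12 = -12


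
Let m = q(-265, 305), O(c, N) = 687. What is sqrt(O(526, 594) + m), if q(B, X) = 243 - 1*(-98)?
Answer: 2*sqrt(257) ≈ 32.062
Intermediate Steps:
q(B, X) = 341 (q(B, X) = 243 + 98 = 341)
m = 341
sqrt(O(526, 594) + m) = sqrt(687 + 341) = sqrt(1028) = 2*sqrt(257)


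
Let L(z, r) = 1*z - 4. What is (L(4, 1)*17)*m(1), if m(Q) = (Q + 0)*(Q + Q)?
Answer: 0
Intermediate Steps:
m(Q) = 2*Q**2 (m(Q) = Q*(2*Q) = 2*Q**2)
L(z, r) = -4 + z (L(z, r) = z - 4 = -4 + z)
(L(4, 1)*17)*m(1) = ((-4 + 4)*17)*(2*1**2) = (0*17)*(2*1) = 0*2 = 0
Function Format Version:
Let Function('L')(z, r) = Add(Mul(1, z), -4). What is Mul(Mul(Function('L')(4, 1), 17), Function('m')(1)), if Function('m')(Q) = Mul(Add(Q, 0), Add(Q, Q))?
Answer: 0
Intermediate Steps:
Function('m')(Q) = Mul(2, Pow(Q, 2)) (Function('m')(Q) = Mul(Q, Mul(2, Q)) = Mul(2, Pow(Q, 2)))
Function('L')(z, r) = Add(-4, z) (Function('L')(z, r) = Add(z, -4) = Add(-4, z))
Mul(Mul(Function('L')(4, 1), 17), Function('m')(1)) = Mul(Mul(Add(-4, 4), 17), Mul(2, Pow(1, 2))) = Mul(Mul(0, 17), Mul(2, 1)) = Mul(0, 2) = 0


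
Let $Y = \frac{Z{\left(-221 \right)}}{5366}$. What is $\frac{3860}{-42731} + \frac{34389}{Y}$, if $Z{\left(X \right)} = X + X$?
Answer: $- \frac{303277378789}{726427} \approx -4.1749 \cdot 10^{5}$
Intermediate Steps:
$Z{\left(X \right)} = 2 X$
$Y = - \frac{221}{2683}$ ($Y = \frac{2 \left(-221\right)}{5366} = \left(-442\right) \frac{1}{5366} = - \frac{221}{2683} \approx -0.082371$)
$\frac{3860}{-42731} + \frac{34389}{Y} = \frac{3860}{-42731} + \frac{34389}{- \frac{221}{2683}} = 3860 \left(- \frac{1}{42731}\right) + 34389 \left(- \frac{2683}{221}\right) = - \frac{3860}{42731} - \frac{92265687}{221} = - \frac{303277378789}{726427}$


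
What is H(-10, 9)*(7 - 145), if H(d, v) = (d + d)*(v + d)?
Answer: -2760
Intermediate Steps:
H(d, v) = 2*d*(d + v) (H(d, v) = (2*d)*(d + v) = 2*d*(d + v))
H(-10, 9)*(7 - 145) = (2*(-10)*(-10 + 9))*(7 - 145) = (2*(-10)*(-1))*(-138) = 20*(-138) = -2760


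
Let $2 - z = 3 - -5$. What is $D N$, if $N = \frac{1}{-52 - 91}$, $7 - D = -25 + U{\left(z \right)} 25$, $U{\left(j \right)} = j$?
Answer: $- \frac{14}{11} \approx -1.2727$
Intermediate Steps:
$z = -6$ ($z = 2 - \left(3 - -5\right) = 2 - \left(3 + 5\right) = 2 - 8 = -6$)
$D = 182$ ($D = 7 - \left(-25 - 150\right) = 7 - -175 = 7 + 175 = 182$)
$N = - \frac{1}{143}$ ($N = \frac{1}{-143} = - \frac{1}{143} \approx -0.006993$)
$D N = 182 \left(- \frac{1}{143}\right) = - \frac{14}{11}$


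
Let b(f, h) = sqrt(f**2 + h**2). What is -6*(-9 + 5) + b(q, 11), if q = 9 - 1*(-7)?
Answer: 24 + sqrt(377) ≈ 43.417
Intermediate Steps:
q = 16 (q = 9 + 7 = 16)
-6*(-9 + 5) + b(q, 11) = -6*(-9 + 5) + sqrt(16**2 + 11**2) = -6*(-4) + sqrt(256 + 121) = 24 + sqrt(377)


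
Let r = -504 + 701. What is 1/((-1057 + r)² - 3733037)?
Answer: -1/2993437 ≈ -3.3406e-7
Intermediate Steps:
r = 197
1/((-1057 + r)² - 3733037) = 1/((-1057 + 197)² - 3733037) = 1/((-860)² - 3733037) = 1/(739600 - 3733037) = 1/(-2993437) = -1/2993437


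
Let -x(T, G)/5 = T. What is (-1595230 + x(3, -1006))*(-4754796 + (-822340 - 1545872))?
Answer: 11362942896960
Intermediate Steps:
x(T, G) = -5*T
(-1595230 + x(3, -1006))*(-4754796 + (-822340 - 1545872)) = (-1595230 - 5*3)*(-4754796 + (-822340 - 1545872)) = (-1595230 - 15)*(-4754796 - 2368212) = -1595245*(-7123008) = 11362942896960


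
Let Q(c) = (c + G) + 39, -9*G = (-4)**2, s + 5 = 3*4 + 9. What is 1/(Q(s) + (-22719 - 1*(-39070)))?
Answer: 9/147638 ≈ 6.0960e-5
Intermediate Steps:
s = 16 (s = -5 + (3*4 + 9) = -5 + (12 + 9) = -5 + 21 = 16)
G = -16/9 (G = -1/9*(-4)**2 = -1/9*16 = -16/9 ≈ -1.7778)
Q(c) = 335/9 + c (Q(c) = (c - 16/9) + 39 = (-16/9 + c) + 39 = 335/9 + c)
1/(Q(s) + (-22719 - 1*(-39070))) = 1/((335/9 + 16) + (-22719 - 1*(-39070))) = 1/(479/9 + (-22719 + 39070)) = 1/(479/9 + 16351) = 1/(147638/9) = 9/147638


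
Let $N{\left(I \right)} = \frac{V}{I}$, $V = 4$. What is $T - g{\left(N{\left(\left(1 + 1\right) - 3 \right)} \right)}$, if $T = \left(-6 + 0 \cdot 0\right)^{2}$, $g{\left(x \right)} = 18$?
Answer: $18$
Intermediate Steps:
$N{\left(I \right)} = \frac{4}{I}$
$T = 36$ ($T = \left(-6 + 0\right)^{2} = \left(-6\right)^{2} = 36$)
$T - g{\left(N{\left(\left(1 + 1\right) - 3 \right)} \right)} = 36 - 18 = 18$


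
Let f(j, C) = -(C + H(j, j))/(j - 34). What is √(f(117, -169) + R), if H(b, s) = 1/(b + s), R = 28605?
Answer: 7*√24469335410/6474 ≈ 169.14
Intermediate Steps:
f(j, C) = -(C + 1/(2*j))/(-34 + j) (f(j, C) = -(C + 1/(j + j))/(j - 34) = -(C + 1/(2*j))/(-34 + j))
√(f(117, -169) + R) = √((-½ - 1*(-169)*117)/(117*(-34 + 117)) + 28605) = √((1/117)*(-½ + 19773)/83 + 28605) = √((1/117)*(1/83)*(39545/2) + 28605) = √(39545/19422 + 28605) = √(555605855/19422) = 7*√24469335410/6474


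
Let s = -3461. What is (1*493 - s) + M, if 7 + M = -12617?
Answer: -8670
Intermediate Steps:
M = -12624 (M = -7 - 12617 = -12624)
(1*493 - s) + M = (1*493 - 1*(-3461)) - 12624 = (493 + 3461) - 12624 = 3954 - 12624 = -8670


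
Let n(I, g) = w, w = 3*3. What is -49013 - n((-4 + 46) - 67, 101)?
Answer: -49022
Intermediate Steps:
w = 9
n(I, g) = 9
-49013 - n((-4 + 46) - 67, 101) = -49013 - 1*9 = -49013 - 9 = -49022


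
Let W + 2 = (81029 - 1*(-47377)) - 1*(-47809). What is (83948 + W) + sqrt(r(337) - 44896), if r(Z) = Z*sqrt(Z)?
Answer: 260161 + sqrt(-44896 + 337*sqrt(337)) ≈ 2.6016e+5 + 196.75*I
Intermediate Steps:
r(Z) = Z**(3/2)
W = 176213 (W = -2 + ((81029 - 1*(-47377)) - 1*(-47809)) = -2 + ((81029 + 47377) + 47809) = -2 + (128406 + 47809) = -2 + 176215 = 176213)
(83948 + W) + sqrt(r(337) - 44896) = (83948 + 176213) + sqrt(337**(3/2) - 44896) = 260161 + sqrt(337*sqrt(337) - 44896) = 260161 + sqrt(-44896 + 337*sqrt(337))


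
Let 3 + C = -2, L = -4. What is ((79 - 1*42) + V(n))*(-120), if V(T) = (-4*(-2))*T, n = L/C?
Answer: -5208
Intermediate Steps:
C = -5 (C = -3 - 2 = -5)
n = ⅘ (n = -4/(-5) = -4*(-⅕) = ⅘ ≈ 0.80000)
V(T) = 8*T
((79 - 1*42) + V(n))*(-120) = ((79 - 1*42) + 8*(⅘))*(-120) = ((79 - 42) + 32/5)*(-120) = (37 + 32/5)*(-120) = (217/5)*(-120) = -5208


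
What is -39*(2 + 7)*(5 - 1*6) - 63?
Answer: 288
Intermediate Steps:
-39*(2 + 7)*(5 - 1*6) - 63 = -351*(5 - 6) - 63 = -351*(-1) - 63 = -39*(-9) - 63 = 351 - 63 = 288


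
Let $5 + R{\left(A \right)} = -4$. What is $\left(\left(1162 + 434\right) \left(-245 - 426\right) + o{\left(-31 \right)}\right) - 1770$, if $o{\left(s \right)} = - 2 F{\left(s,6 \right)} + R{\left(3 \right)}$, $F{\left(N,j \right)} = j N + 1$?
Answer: $-1072325$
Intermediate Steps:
$F{\left(N,j \right)} = 1 + N j$ ($F{\left(N,j \right)} = N j + 1 = 1 + N j$)
$R{\left(A \right)} = -9$ ($R{\left(A \right)} = -5 - 4 = -9$)
$o{\left(s \right)} = -11 - 12 s$ ($o{\left(s \right)} = - 2 \left(1 + s 6\right) - 9 = - 2 \left(1 + 6 s\right) - 9 = \left(-2 - 12 s\right) - 9 = -11 - 12 s$)
$\left(\left(1162 + 434\right) \left(-245 - 426\right) + o{\left(-31 \right)}\right) - 1770 = \left(\left(1162 + 434\right) \left(-245 - 426\right) - -361\right) - 1770 = \left(1596 \left(-671\right) + \left(-11 + 372\right)\right) - 1770 = \left(-1070916 + 361\right) - 1770 = -1070555 - 1770 = -1072325$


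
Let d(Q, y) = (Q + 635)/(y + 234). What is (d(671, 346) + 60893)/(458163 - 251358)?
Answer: 5886541/19991150 ≈ 0.29446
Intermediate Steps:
d(Q, y) = (635 + Q)/(234 + y)
(d(671, 346) + 60893)/(458163 - 251358) = ((635 + 671)/(234 + 346) + 60893)/(458163 - 251358) = (1306/580 + 60893)/206805 = ((1/580)*1306 + 60893)*(1/206805) = (653/290 + 60893)*(1/206805) = (17659623/290)*(1/206805) = 5886541/19991150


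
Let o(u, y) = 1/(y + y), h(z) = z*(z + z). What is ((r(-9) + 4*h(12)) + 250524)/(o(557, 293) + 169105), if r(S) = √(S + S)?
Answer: 147482136/99095531 + 1758*I*√2/99095531 ≈ 1.4883 + 2.5089e-5*I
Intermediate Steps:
h(z) = 2*z² (h(z) = z*(2*z) = 2*z²)
o(u, y) = 1/(2*y)
r(S) = √2*√S (r(S) = √(2*S) = √2*√S)
((r(-9) + 4*h(12)) + 250524)/(o(557, 293) + 169105) = ((√2*√(-9) + 4*(2*12²)) + 250524)/((½)/293 + 169105) = ((√2*(3*I) + 4*(2*144)) + 250524)/((½)*(1/293) + 169105) = ((3*I*√2 + 4*288) + 250524)/(1/586 + 169105) = ((3*I*√2 + 1152) + 250524)/(99095531/586) = ((1152 + 3*I*√2) + 250524)*(586/99095531) = (251676 + 3*I*√2)*(586/99095531) = 147482136/99095531 + 1758*I*√2/99095531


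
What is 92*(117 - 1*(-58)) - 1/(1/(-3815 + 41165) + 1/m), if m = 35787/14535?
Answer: 2913214583750/180972679 ≈ 16098.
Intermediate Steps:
m = 11929/4845 (m = 35787*(1/14535) = 11929/4845 ≈ 2.4621)
92*(117 - 1*(-58)) - 1/(1/(-3815 + 41165) + 1/m) = 92*(117 - 1*(-58)) - 1/(1/(-3815 + 41165) + 1/(11929/4845)) = 92*(117 + 58) - 1/(1/37350 + 4845/11929) = 92*175 - 1/(1/37350 + 4845/11929) = 16100 - 1/180972679/445548150 = 16100 - 1*445548150/180972679 = 16100 - 445548150/180972679 = 2913214583750/180972679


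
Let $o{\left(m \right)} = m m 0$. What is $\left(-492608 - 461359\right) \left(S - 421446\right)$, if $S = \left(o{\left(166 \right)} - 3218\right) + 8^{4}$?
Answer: $401207993256$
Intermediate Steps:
$o{\left(m \right)} = 0$ ($o{\left(m \right)} = m^{2} \cdot 0 = 0$)
$S = 878$ ($S = \left(0 - 3218\right) + 8^{4} = -3218 + 4096 = 878$)
$\left(-492608 - 461359\right) \left(S - 421446\right) = \left(-492608 - 461359\right) \left(878 - 421446\right) = \left(-953967\right) \left(-420568\right) = 401207993256$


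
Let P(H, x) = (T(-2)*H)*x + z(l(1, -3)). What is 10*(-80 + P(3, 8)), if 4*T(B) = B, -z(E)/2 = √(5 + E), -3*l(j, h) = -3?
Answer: -920 - 20*√6 ≈ -968.99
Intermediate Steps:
l(j, h) = 1 (l(j, h) = -⅓*(-3) = 1)
z(E) = -2*√(5 + E)
T(B) = B/4
P(H, x) = -2*√6 - H*x/2 (P(H, x) = (((¼)*(-2))*H)*x - 2*√(5 + 1) = (-H/2)*x - 2*√6 = -H*x/2 - 2*√6 = -2*√6 - H*x/2)
10*(-80 + P(3, 8)) = 10*(-80 + (-2*√6 - ½*3*8)) = 10*(-80 + (-2*√6 - 12)) = 10*(-80 + (-12 - 2*√6)) = 10*(-92 - 2*√6) = -920 - 20*√6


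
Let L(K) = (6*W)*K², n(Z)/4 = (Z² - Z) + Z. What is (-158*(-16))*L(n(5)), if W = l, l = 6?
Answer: 910080000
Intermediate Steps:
W = 6
n(Z) = 4*Z² (n(Z) = 4*((Z² - Z) + Z) = 4*Z²)
L(K) = 36*K² (L(K) = (6*6)*K² = 36*K²)
(-158*(-16))*L(n(5)) = (-158*(-16))*(36*(4*5²)²) = 2528*(36*(4*25)²) = 2528*(36*100²) = 2528*(36*10000) = 2528*360000 = 910080000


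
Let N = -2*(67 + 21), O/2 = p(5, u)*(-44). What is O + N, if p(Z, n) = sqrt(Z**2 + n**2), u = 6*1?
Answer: -176 - 88*sqrt(61) ≈ -863.30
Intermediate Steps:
u = 6
O = -88*sqrt(61) (O = 2*(sqrt(5**2 + 6**2)*(-44)) = 2*(sqrt(25 + 36)*(-44)) = 2*(sqrt(61)*(-44)) = 2*(-44*sqrt(61)) = -88*sqrt(61) ≈ -687.30)
N = -176 (N = -2*88 = -176)
O + N = -88*sqrt(61) - 176 = -176 - 88*sqrt(61)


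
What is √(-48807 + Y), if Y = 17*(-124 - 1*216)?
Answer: 13*I*√323 ≈ 233.64*I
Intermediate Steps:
Y = -5780 (Y = 17*(-124 - 216) = 17*(-340) = -5780)
√(-48807 + Y) = √(-48807 - 5780) = √(-54587) = 13*I*√323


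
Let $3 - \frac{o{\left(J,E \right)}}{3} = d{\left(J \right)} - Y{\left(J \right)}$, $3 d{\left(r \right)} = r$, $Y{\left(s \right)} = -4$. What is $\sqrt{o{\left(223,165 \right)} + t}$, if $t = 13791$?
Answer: $\sqrt{13565} \approx 116.47$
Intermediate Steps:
$d{\left(r \right)} = \frac{r}{3}$
$o{\left(J,E \right)} = -3 - J$ ($o{\left(J,E \right)} = 9 - 3 \left(\frac{J}{3} - -4\right) = 9 - 3 \left(\frac{J}{3} + 4\right) = 9 - 3 \left(4 + \frac{J}{3}\right) = 9 - \left(12 + J\right) = -3 - J$)
$\sqrt{o{\left(223,165 \right)} + t} = \sqrt{\left(-3 - 223\right) + 13791} = \sqrt{-226 + 13791} = \sqrt{13565}$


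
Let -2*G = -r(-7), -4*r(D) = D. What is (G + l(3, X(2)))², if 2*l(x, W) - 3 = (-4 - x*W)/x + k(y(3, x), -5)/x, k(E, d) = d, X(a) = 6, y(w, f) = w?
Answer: 289/64 ≈ 4.5156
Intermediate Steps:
r(D) = -D/4
G = 7/8 (G = -(-1)*(-¼*(-7))/2 = -(-1)*7/(2*4) = -½*(-7/4) = 7/8 ≈ 0.87500)
l(x, W) = 3/2 - 5/(2*x) + (-4 - W*x)/(2*x) (l(x, W) = 3/2 + ((-4 - x*W)/x - 5/x)/2 = 3/2 + ((-4 - W*x)/x - 5/x)/2 = 3/2 + (-5/x + (-4 - W*x)/x)/2 = 3/2 + (-5/(2*x) + (-4 - W*x)/(2*x)) = 3/2 - 5/(2*x) + (-4 - W*x)/(2*x))
(G + l(3, X(2)))² = (7/8 + (½)*(-9 + 3*(3 - 1*6))/3)² = (7/8 + (½)*(⅓)*(-9 + 3*(3 - 6)))² = (7/8 + (½)*(⅓)*(-9 + 3*(-3)))² = (7/8 + (½)*(⅓)*(-9 - 9))² = (7/8 + (½)*(⅓)*(-18))² = (7/8 - 3)² = (-17/8)² = 289/64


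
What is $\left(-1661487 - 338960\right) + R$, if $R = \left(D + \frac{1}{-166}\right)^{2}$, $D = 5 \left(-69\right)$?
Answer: $- \frac{51844350091}{27556} \approx -1.8814 \cdot 10^{6}$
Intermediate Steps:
$D = -345$
$R = \frac{3279967441}{27556}$ ($R = \left(-345 + \frac{1}{-166}\right)^{2} = \left(-345 - \frac{1}{166}\right)^{2} = \left(- \frac{57271}{166}\right)^{2} = \frac{3279967441}{27556} \approx 1.1903 \cdot 10^{5}$)
$\left(-1661487 - 338960\right) + R = \left(-1661487 - 338960\right) + \frac{3279967441}{27556} = -2000447 + \frac{3279967441}{27556} = - \frac{51844350091}{27556}$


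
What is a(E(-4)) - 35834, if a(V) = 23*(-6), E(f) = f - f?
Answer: -35972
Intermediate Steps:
E(f) = 0
a(V) = -138
a(E(-4)) - 35834 = -138 - 35834 = -35972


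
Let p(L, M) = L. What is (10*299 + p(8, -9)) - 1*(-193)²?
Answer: -34251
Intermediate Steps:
(10*299 + p(8, -9)) - 1*(-193)² = (10*299 + 8) - 1*(-193)² = (2990 + 8) - 1*37249 = 2998 - 37249 = -34251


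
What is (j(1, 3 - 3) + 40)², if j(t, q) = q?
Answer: 1600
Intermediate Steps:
(j(1, 3 - 3) + 40)² = ((3 - 3) + 40)² = (0 + 40)² = 40² = 1600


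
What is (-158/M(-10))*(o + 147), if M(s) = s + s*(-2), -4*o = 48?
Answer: -2133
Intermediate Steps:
o = -12 (o = -¼*48 = -12)
M(s) = -s (M(s) = s - 2*s = -s)
(-158/M(-10))*(o + 147) = (-158/((-1*(-10))))*(-12 + 147) = -158/10*135 = -158*⅒*135 = -79/5*135 = -2133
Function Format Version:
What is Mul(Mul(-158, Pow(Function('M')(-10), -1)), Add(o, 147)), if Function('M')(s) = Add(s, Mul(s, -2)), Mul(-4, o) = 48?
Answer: -2133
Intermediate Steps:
o = -12 (o = Mul(Rational(-1, 4), 48) = -12)
Function('M')(s) = Mul(-1, s) (Function('M')(s) = Add(s, Mul(-2, s)) = Mul(-1, s))
Mul(Mul(-158, Pow(Function('M')(-10), -1)), Add(o, 147)) = Mul(Mul(-158, Pow(Mul(-1, -10), -1)), Add(-12, 147)) = Mul(Mul(-158, Pow(10, -1)), 135) = Mul(Mul(-158, Rational(1, 10)), 135) = Mul(Rational(-79, 5), 135) = -2133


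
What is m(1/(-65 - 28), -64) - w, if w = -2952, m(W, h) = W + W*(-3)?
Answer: 274538/93 ≈ 2952.0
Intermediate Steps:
m(W, h) = -2*W (m(W, h) = W - 3*W = -2*W)
m(1/(-65 - 28), -64) - w = -2/(-65 - 28) - 1*(-2952) = -2/(-93) + 2952 = -2*(-1/93) + 2952 = 2/93 + 2952 = 274538/93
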